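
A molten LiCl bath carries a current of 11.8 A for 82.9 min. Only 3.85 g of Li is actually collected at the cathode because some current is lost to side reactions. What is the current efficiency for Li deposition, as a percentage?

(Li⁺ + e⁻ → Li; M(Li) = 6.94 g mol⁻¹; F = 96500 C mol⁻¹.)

Q = I·t = 11.80 × 4974.0 = 58690 C; n(e⁻) = 58690/96500 = 0.6082 mol.
Theoretical n(Li) = n(e⁻)/1 = 0.6082 mol, i.e. m_theo = 0.6082 × 6.94 = 4.221 g.
Efficiency = m_actual / m_theo = 3.85 / 4.221 = 91.2 %.

91.2 %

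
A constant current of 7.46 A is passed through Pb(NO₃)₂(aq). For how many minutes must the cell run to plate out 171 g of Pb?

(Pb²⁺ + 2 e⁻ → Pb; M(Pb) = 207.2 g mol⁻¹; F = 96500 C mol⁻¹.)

356 min

n(Pb) = m/M = 171 / 207.2 = 0.8253 mol.
Each Pb atom requires 2 electrons, so n(e⁻) = 2 × 0.8253 = 1.651 mol.
Q = n(e⁻)·F = 1.651 × 96500 = 159300 C.
t = Q/I = 159300 / 7.460 A = 21350 s = 356 min.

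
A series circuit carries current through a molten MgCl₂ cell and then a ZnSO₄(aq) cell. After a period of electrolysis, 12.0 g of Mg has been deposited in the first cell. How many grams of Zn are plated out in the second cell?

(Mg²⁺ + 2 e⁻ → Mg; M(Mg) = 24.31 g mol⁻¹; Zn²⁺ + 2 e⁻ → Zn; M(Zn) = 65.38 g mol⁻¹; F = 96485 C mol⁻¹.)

32.3 g

n(Mg) = 12.0 / 24.31 = 0.4936 mol.
Since Mg²⁺ + 2 e⁻ → Mg, n(e⁻) passed = 2 × 0.4936 = 0.9872 mol.
Cells in series carry the same charge, so the same 0.9872 mol of electrons passes through cell 2.
Zn²⁺ + 2 e⁻ → Zn, so n(Zn) = 0.9872 / 2 = 0.4936 mol.
m(Zn) = 0.4936 × 65.38 = 32.3 g.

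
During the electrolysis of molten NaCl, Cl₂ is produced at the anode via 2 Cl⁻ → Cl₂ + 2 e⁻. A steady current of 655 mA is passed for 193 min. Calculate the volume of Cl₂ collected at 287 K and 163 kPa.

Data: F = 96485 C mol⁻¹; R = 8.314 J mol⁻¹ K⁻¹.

0.575 L

Q = I·t = 0.6550 A × 11580 s = 7585 C.
n(e⁻) = Q/F = 7585 / 96485 = 0.07861 mol.
2 electrons are transferred per Cl₂ molecule, so n(Cl₂) = 0.07861 / 2 = 0.03931 mol.
V = nRT/P = (0.03931 × 8.314 × 287) / (163 × 10³ Pa) = 5.75 × 10⁻⁴ m³ = 0.575 L.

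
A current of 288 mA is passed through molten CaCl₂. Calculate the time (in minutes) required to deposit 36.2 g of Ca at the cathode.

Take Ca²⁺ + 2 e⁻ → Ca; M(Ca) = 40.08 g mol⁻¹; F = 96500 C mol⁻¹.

10100 min

n(Ca) = m/M = 36.2 / 40.08 = 0.9032 mol.
Each Ca atom requires 2 electrons, so n(e⁻) = 2 × 0.9032 = 1.806 mol.
Q = n(e⁻)·F = 1.806 × 96500 = 174300 C.
t = Q/I = 174300 / 0.2880 A = 605300 s = 10100 min.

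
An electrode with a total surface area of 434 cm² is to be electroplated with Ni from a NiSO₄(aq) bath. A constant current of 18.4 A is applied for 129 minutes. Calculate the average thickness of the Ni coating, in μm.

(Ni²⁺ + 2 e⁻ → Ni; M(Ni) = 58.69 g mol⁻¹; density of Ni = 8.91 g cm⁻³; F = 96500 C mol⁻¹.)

Q = I·t = 18.40 × 7740.0 = 142400 C; n(e⁻) = 1.476 mol.
n(Ni) = n(e⁻)/2 = 0.7379 mol, so m = 0.7379 × 58.69 = 43.31 g.
Volume = m/ρ = 43.31 / 8.91 = 4.861 cm³.
Thickness = V/A = 4.861 / 434 = 0.0112 cm = 112 μm.

112 μm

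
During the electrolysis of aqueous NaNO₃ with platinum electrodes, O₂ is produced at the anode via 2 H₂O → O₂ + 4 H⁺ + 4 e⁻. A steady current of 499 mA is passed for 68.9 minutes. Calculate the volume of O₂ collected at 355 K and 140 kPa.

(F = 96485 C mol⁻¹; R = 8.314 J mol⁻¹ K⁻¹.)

Q = I·t = 0.4990 A × 4134.0 s = 2063 C.
n(e⁻) = Q/F = 2063 / 96485 = 0.02138 mol.
4 electrons are transferred per O₂ molecule, so n(O₂) = 0.02138 / 4 = 0.005345 mol.
V = nRT/P = (0.005345 × 8.314 × 355) / (140 × 10³ Pa) = 1.13 × 10⁻⁴ m³ = 0.113 L.

0.113 L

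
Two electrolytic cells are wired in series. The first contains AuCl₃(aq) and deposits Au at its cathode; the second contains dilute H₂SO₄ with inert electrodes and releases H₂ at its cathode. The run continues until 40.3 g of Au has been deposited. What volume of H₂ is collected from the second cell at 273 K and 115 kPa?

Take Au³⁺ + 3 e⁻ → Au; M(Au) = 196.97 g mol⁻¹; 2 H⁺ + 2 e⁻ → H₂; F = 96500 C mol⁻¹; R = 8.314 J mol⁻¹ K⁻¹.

6.06 L

n(Au) = 40.3 / 196.97 = 0.2046 mol, so n(e⁻) = 3 × 0.2046 = 0.6138 mol.
The cells are in series, so the same 0.6138 mol of electrons passes through the second cell.
2 H⁺ + 2 e⁻ → H₂ — 2 mol e⁻ per mol H₂, so n(H₂) = 0.6138/2 = 0.3069 mol.
V = nRT/P = (0.3069 × 8.314 × 273) / (115 × 10³) = 0.00606 m³ = 6.06 L.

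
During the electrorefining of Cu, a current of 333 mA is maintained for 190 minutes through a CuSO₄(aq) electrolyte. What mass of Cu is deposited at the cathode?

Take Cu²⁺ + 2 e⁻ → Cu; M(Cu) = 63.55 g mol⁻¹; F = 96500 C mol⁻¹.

Q = I·t = 0.3330 A × 11400 s = 3796 C.
n(e⁻) = Q/F = 3796 / 96500 = 0.03934 mol.
Cu²⁺ + 2 e⁻ → Cu, so n(Cu) = n(e⁻)/2 = 0.01967 mol.
m = n·M = 0.01967 × 63.55 = 1.25 g.

1.25 g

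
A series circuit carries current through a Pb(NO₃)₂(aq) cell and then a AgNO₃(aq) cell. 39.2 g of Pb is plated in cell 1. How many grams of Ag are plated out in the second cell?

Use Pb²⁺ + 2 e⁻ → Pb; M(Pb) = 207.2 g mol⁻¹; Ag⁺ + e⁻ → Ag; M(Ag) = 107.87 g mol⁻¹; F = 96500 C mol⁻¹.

40.8 g

n(Pb) = 39.2 / 207.2 = 0.1892 mol.
Since Pb²⁺ + 2 e⁻ → Pb, n(e⁻) passed = 2 × 0.1892 = 0.3784 mol.
Cells in series carry the same charge, so the same 0.3784 mol of electrons passes through cell 2.
Ag⁺ + e⁻ → Ag, so n(Ag) = 0.3784 / 1 = 0.3784 mol.
m(Ag) = 0.3784 × 107.87 = 40.8 g.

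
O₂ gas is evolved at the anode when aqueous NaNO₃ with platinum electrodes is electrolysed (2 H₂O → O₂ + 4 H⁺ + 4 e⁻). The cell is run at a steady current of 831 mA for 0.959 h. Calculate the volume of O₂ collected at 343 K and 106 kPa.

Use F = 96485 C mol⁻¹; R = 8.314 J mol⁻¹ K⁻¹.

0.200 L

Q = I·t = 0.8310 A × 3452.4 s = 2869 C.
n(e⁻) = Q/F = 2869 / 96485 = 0.02973 mol.
4 electrons are transferred per O₂ molecule, so n(O₂) = 0.02973 / 4 = 0.007434 mol.
V = nRT/P = (0.007434 × 8.314 × 343) / (106 × 10³ Pa) = 2.00 × 10⁻⁴ m³ = 0.200 L.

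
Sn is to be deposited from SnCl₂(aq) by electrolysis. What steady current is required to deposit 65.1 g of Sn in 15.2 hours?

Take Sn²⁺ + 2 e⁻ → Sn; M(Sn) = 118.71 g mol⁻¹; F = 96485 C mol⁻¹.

1.93 A

n(Sn) = 65.1 / 118.71 = 0.5484 mol.
n(e⁻) = 2 × 0.5484 = 1.097 mol.
Q = n(e⁻)·F = 1.097 × 96485 = 105800 C.
I = Q/t = 105800 / 54720 s = 1.93 A.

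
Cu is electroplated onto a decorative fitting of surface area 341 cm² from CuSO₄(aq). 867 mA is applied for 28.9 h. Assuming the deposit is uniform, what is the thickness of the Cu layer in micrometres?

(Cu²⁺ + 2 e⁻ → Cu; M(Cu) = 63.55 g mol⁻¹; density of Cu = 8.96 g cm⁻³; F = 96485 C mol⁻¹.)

97.2 μm

Q = I·t = 0.8670 × 104040 = 90200 C; n(e⁻) = 0.9349 mol.
n(Cu) = n(e⁻)/2 = 0.4674 mol, so m = 0.4674 × 63.55 = 29.71 g.
Volume = m/ρ = 29.71 / 8.96 = 3.315 cm³.
Thickness = V/A = 3.315 / 341 = 0.00972 cm = 97.2 μm.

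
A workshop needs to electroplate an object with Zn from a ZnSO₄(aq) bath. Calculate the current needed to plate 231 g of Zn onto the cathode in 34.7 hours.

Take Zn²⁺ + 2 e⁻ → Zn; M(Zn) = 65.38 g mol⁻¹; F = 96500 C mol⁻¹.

5.46 A

n(Zn) = 231 / 65.38 = 3.533 mol.
n(e⁻) = 2 × 3.533 = 7.066 mol.
Q = n(e⁻)·F = 7.066 × 96500 = 681900 C.
I = Q/t = 681900 / 124920 s = 5.46 A.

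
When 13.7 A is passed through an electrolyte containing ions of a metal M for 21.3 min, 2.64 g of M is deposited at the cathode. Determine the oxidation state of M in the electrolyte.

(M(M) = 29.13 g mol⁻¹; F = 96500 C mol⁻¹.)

+2

Q = I·t = 13.70 A × 1278.0 s = 17510 C, so n(e⁻) = 17510/96500 = 0.1814 mol.
n(M) deposited = 2.64 / 29.13 = 0.09063 mol.
Electrons per atom = n(e⁻)/n(M) = 0.1814 / 0.09063 = 2.00 ≈ 2, so the ion is M²⁺.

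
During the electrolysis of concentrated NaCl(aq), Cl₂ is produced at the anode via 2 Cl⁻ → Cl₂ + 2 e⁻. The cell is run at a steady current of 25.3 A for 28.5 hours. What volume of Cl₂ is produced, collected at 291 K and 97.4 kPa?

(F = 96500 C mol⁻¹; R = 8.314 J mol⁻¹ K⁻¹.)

Q = I·t = 25.30 A × 102600 s = 2596000 C.
n(e⁻) = Q/F = 2596000 / 96500 = 26.90 mol.
2 electrons are transferred per Cl₂ molecule, so n(Cl₂) = 26.90 / 2 = 13.45 mol.
V = nRT/P = (13.45 × 8.314 × 291) / (97.4 × 10³ Pa) = 0.334 m³ = 334 L.

334 L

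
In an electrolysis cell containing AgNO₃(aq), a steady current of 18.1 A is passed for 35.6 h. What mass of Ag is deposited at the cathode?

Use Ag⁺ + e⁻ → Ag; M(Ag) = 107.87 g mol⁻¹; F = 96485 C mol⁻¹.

Q = I·t = 18.10 A × 128160 s = 2320000 C.
n(e⁻) = Q/F = 2320000 / 96485 = 24.04 mol.
Ag⁺ + e⁻ → Ag, so n(Ag) = n(e⁻)/1 = 24.04 mol.
m = n·M = 24.04 × 107.87 = 2590 g.

2590 g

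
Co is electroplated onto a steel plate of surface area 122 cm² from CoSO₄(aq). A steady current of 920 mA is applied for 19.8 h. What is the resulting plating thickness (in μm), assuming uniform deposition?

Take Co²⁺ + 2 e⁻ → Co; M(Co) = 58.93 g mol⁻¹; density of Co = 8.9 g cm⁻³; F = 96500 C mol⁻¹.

184 μm

Q = I·t = 0.9200 × 71280 = 65580 C; n(e⁻) = 0.6796 mol.
n(Co) = n(e⁻)/2 = 0.3398 mol, so m = 0.3398 × 58.93 = 20.02 g.
Volume = m/ρ = 20.02 / 8.9 = 2.250 cm³.
Thickness = V/A = 2.250 / 122 = 0.0184 cm = 184 μm.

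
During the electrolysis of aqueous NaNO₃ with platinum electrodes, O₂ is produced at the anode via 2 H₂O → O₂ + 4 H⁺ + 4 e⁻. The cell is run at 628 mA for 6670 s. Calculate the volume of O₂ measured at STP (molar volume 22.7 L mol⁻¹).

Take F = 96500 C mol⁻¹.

Q = I·t = 0.6280 A × 6670.0 s = 4189 C.
n(e⁻) = Q/F = 4189 / 96500 = 0.04341 mol.
4 electrons are transferred per O₂ molecule, so n(O₂) = 0.04341 / 4 = 0.01085 mol.
V = n × V_m = 0.01085 × 22.7 = 0.246 L.

0.246 L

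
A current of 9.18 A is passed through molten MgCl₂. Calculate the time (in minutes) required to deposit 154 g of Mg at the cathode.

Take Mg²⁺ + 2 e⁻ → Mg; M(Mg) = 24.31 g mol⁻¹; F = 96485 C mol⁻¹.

n(Mg) = m/M = 154 / 24.31 = 6.335 mol.
Each Mg atom requires 2 electrons, so n(e⁻) = 2 × 6.335 = 12.67 mol.
Q = n(e⁻)·F = 12.67 × 96485 = 1222000 C.
t = Q/I = 1222000 / 9.180 A = 133200 s = 2220 min.

2220 min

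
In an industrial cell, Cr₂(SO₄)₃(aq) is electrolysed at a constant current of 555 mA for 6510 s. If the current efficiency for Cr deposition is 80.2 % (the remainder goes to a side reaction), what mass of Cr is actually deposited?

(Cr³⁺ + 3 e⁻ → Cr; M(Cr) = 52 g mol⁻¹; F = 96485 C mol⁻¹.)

0.521 g

Q = I·t = 0.5550 × 6510.0 = 3613 C.
n(e⁻) = 3613/96485 = 0.03745 mol; theoretically n(Cr) = 0.03745/3 = 0.01248 mol, m_theo = 0.6491 g.
At 80.2 % efficiency, m_actual = 0.802 × 0.6491 = 0.521 g.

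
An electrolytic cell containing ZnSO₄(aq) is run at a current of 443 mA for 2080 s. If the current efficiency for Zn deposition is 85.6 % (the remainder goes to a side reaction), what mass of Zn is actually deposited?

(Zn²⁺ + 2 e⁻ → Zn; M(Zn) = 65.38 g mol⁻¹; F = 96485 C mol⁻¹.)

Q = I·t = 0.4430 × 2080.0 = 921.4 C.
n(e⁻) = 921.4/96485 = 0.009550 mol; theoretically n(Zn) = 0.009550/2 = 0.004775 mol, m_theo = 0.3122 g.
At 85.6 % efficiency, m_actual = 0.856 × 0.3122 = 0.267 g.

0.267 g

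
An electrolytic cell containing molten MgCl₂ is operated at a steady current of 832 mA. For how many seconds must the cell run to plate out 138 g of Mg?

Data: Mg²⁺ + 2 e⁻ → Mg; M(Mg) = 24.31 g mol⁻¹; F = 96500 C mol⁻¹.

n(Mg) = m/M = 138 / 24.31 = 5.677 mol.
Each Mg atom requires 2 electrons, so n(e⁻) = 2 × 5.677 = 11.35 mol.
Q = n(e⁻)·F = 11.35 × 96500 = 1096000 C.
t = Q/I = 1096000 / 0.8320 A = 1317000 s.

1.32 × 10⁶ s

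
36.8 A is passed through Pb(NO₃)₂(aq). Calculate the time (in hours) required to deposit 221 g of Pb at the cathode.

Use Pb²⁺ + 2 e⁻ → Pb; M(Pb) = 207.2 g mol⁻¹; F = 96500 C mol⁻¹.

n(Pb) = m/M = 221 / 207.2 = 1.067 mol.
Each Pb atom requires 2 electrons, so n(e⁻) = 2 × 1.067 = 2.133 mol.
Q = n(e⁻)·F = 2.133 × 96500 = 205900 C.
t = Q/I = 205900 / 36.80 A = 5594 s = 1.55 h.

1.55 h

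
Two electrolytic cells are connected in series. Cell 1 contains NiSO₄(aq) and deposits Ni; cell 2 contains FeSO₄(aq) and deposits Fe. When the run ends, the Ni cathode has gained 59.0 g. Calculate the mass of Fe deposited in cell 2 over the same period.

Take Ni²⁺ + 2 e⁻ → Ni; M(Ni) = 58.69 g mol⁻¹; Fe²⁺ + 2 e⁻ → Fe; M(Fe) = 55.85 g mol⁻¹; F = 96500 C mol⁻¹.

56.1 g

n(Ni) = 59.0 / 58.69 = 1.005 mol.
Since Ni²⁺ + 2 e⁻ → Ni, n(e⁻) passed = 2 × 1.005 = 2.011 mol.
Cells in series carry the same charge, so the same 2.011 mol of electrons passes through cell 2.
Fe²⁺ + 2 e⁻ → Fe, so n(Fe) = 2.011 / 2 = 1.005 mol.
m(Fe) = 1.005 × 55.85 = 56.1 g.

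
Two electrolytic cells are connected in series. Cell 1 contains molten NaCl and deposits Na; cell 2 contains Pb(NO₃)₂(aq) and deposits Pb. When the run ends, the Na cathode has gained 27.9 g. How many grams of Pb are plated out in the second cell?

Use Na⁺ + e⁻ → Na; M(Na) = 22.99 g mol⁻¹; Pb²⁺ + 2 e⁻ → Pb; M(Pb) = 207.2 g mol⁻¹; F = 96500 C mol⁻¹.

126 g

n(Na) = 27.9 / 22.99 = 1.214 mol.
Since Na⁺ + e⁻ → Na, n(e⁻) passed = 1 × 1.214 = 1.214 mol.
Cells in series carry the same charge, so the same 1.214 mol of electrons passes through cell 2.
Pb²⁺ + 2 e⁻ → Pb, so n(Pb) = 1.214 / 2 = 0.6068 mol.
m(Pb) = 0.6068 × 207.2 = 126 g.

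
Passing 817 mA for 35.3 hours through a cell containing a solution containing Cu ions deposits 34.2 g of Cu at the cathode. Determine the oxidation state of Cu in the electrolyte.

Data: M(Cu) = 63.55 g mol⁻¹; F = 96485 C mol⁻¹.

Q = I·t = 0.8170 A × 127080 s = 103800 C, so n(e⁻) = 103800/96485 = 1.076 mol.
n(Cu) deposited = 34.2 / 63.55 = 0.5382 mol.
Electrons per atom = n(e⁻)/n(Cu) = 1.076 / 0.5382 = 2.00 ≈ 2, so the ion is Cu²⁺.

+2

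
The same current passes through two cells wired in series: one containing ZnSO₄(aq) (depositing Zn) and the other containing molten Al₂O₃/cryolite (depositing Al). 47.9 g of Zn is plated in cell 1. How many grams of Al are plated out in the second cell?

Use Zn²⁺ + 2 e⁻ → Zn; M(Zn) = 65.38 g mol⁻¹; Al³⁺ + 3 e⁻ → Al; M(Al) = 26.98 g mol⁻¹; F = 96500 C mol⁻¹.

13.2 g

n(Zn) = 47.9 / 65.38 = 0.7326 mol.
Since Zn²⁺ + 2 e⁻ → Zn, n(e⁻) passed = 2 × 0.7326 = 1.465 mol.
Cells in series carry the same charge, so the same 1.465 mol of electrons passes through cell 2.
Al³⁺ + 3 e⁻ → Al, so n(Al) = 1.465 / 3 = 0.4884 mol.
m(Al) = 0.4884 × 26.98 = 13.2 g.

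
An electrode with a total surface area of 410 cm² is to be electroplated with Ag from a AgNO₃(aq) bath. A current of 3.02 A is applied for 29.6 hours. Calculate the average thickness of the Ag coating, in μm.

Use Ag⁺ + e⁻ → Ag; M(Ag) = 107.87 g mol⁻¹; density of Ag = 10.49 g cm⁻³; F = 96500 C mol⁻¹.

Q = I·t = 3.020 × 106560 = 321800 C; n(e⁻) = 3.335 mol.
n(Ag) = n(e⁻)/1 = 3.335 mol, so m = 3.335 × 107.87 = 359.7 g.
Volume = m/ρ = 359.7 / 10.49 = 34.29 cm³.
Thickness = V/A = 34.29 / 410 = 0.0836 cm = 836 μm.

836 μm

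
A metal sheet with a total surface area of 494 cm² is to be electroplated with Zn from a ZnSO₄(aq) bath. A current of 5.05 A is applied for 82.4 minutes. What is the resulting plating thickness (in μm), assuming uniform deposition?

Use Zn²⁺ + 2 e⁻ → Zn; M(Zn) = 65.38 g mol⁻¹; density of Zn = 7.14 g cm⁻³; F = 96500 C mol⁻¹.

24.0 μm

Q = I·t = 5.050 × 4944.0 = 24970 C; n(e⁻) = 0.2587 mol.
n(Zn) = n(e⁻)/2 = 0.1294 mol, so m = 0.1294 × 65.38 = 8.458 g.
Volume = m/ρ = 8.458 / 7.14 = 1.185 cm³.
Thickness = V/A = 1.185 / 494 = 0.00240 cm = 24.0 μm.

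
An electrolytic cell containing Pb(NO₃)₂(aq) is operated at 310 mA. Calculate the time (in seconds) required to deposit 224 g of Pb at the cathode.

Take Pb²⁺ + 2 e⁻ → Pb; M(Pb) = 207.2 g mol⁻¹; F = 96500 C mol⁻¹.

6.73 × 10⁵ s

n(Pb) = m/M = 224 / 207.2 = 1.081 mol.
Each Pb atom requires 2 electrons, so n(e⁻) = 2 × 1.081 = 2.162 mol.
Q = n(e⁻)·F = 2.162 × 96500 = 208600 C.
t = Q/I = 208600 / 0.3100 A = 673100 s.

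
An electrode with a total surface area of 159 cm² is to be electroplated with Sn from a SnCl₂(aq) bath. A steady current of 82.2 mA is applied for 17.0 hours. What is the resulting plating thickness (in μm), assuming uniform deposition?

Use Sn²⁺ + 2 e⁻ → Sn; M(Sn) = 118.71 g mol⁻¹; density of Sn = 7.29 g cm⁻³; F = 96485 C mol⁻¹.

Q = I·t = 0.08220 × 61200 = 5031 C; n(e⁻) = 0.05214 mol.
n(Sn) = n(e⁻)/2 = 0.02607 mol, so m = 0.02607 × 118.71 = 3.095 g.
Volume = m/ρ = 3.095 / 7.29 = 0.4245 cm³.
Thickness = V/A = 0.4245 / 159 = 0.00267 cm = 26.7 μm.

26.7 μm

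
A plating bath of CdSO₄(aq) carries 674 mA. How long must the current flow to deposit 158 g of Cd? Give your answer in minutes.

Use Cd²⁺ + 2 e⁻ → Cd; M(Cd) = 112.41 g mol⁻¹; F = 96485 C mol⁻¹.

n(Cd) = m/M = 158 / 112.41 = 1.406 mol.
Each Cd atom requires 2 electrons, so n(e⁻) = 2 × 1.406 = 2.811 mol.
Q = n(e⁻)·F = 2.811 × 96485 = 271200 C.
t = Q/I = 271200 / 0.6740 A = 402400 s = 6710 min.

6710 min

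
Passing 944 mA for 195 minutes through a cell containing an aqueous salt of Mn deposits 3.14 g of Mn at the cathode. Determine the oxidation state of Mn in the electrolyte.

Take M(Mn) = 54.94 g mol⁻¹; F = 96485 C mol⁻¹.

Q = I·t = 0.9440 A × 11700 s = 11040 C, so n(e⁻) = 11040/96485 = 0.1145 mol.
n(Mn) deposited = 3.14 / 54.94 = 0.05715 mol.
Electrons per atom = n(e⁻)/n(Mn) = 0.1145 / 0.05715 = 2.00 ≈ 2, so the ion is Mn²⁺.

+2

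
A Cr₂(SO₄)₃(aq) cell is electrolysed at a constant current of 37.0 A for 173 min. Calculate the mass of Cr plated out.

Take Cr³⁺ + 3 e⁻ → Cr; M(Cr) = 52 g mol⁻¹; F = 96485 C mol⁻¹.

Q = I·t = 37.00 A × 10380 s = 384100 C.
n(e⁻) = Q/F = 384100 / 96485 = 3.981 mol.
Cr³⁺ + 3 e⁻ → Cr, so n(Cr) = n(e⁻)/3 = 1.327 mol.
m = n·M = 1.327 × 52 = 69.0 g.

69.0 g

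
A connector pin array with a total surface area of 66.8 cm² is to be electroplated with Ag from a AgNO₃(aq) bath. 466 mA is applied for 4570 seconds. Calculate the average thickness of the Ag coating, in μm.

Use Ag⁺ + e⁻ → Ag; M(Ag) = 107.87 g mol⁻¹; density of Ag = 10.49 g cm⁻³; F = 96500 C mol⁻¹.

34.0 μm

Q = I·t = 0.4660 × 4570.0 = 2130 C; n(e⁻) = 0.02207 mol.
n(Ag) = n(e⁻)/1 = 0.02207 mol, so m = 0.02207 × 107.87 = 2.381 g.
Volume = m/ρ = 2.381 / 10.49 = 0.2269 cm³.
Thickness = V/A = 0.2269 / 66.8 = 0.00340 cm = 34.0 μm.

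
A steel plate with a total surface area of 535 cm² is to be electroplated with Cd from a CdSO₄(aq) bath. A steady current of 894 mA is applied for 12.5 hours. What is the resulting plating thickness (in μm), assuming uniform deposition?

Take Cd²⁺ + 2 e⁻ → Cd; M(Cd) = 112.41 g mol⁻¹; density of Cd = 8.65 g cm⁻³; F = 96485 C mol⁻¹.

Q = I·t = 0.8940 × 45000 = 40230 C; n(e⁻) = 0.4170 mol.
n(Cd) = n(e⁻)/2 = 0.2085 mol, so m = 0.2085 × 112.41 = 23.44 g.
Volume = m/ρ = 23.44 / 8.65 = 2.709 cm³.
Thickness = V/A = 2.709 / 535 = 0.00506 cm = 50.6 μm.

50.6 μm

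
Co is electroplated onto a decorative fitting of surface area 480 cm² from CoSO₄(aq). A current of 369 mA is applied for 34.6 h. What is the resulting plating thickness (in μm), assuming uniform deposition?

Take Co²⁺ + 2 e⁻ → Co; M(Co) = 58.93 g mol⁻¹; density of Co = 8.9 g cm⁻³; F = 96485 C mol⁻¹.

Q = I·t = 0.3690 × 124560 = 45960 C; n(e⁻) = 0.4764 mol.
n(Co) = n(e⁻)/2 = 0.2382 mol, so m = 0.2382 × 58.93 = 14.04 g.
Volume = m/ρ = 14.04 / 8.9 = 1.577 cm³.
Thickness = V/A = 1.577 / 480 = 0.00329 cm = 32.9 μm.

32.9 μm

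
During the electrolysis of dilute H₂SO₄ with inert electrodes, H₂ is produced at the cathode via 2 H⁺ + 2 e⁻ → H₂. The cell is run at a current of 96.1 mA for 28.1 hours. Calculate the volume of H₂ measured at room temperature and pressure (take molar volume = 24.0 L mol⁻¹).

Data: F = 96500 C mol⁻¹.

Q = I·t = 0.09610 A × 101160 s = 9721 C.
n(e⁻) = Q/F = 9721 / 96500 = 0.1007 mol.
2 electrons are transferred per H₂ molecule, so n(H₂) = 0.1007 / 2 = 0.05037 mol.
V = n × V_m = 0.05037 × 24.0 = 1.21 L.

1.21 L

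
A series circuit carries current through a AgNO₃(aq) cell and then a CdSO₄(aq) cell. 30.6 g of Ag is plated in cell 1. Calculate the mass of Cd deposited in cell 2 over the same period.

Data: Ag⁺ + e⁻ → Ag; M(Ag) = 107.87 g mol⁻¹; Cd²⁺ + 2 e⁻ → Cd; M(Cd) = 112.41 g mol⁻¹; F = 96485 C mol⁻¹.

n(Ag) = 30.6 / 107.87 = 0.2837 mol.
Since Ag⁺ + e⁻ → Ag, n(e⁻) passed = 1 × 0.2837 = 0.2837 mol.
Cells in series carry the same charge, so the same 0.2837 mol of electrons passes through cell 2.
Cd²⁺ + 2 e⁻ → Cd, so n(Cd) = 0.2837 / 2 = 0.1418 mol.
m(Cd) = 0.1418 × 112.41 = 15.9 g.

15.9 g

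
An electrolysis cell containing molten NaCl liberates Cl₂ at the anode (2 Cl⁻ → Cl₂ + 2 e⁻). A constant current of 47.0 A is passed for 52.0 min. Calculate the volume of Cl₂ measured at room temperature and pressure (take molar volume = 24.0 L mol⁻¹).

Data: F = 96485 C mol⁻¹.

Q = I·t = 47.00 A × 3120.0 s = 146600 C.
n(e⁻) = Q/F = 146600 / 96485 = 1.520 mol.
2 electrons are transferred per Cl₂ molecule, so n(Cl₂) = 1.520 / 2 = 0.7599 mol.
V = n × V_m = 0.7599 × 24.0 = 18.2 L.

18.2 L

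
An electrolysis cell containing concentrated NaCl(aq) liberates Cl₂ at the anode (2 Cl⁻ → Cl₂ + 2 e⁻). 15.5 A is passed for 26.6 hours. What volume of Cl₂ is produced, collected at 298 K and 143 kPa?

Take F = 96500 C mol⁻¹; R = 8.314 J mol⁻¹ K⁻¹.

133 L

Q = I·t = 15.50 A × 95760 s = 1484000 C.
n(e⁻) = Q/F = 1484000 / 96500 = 15.38 mol.
2 electrons are transferred per Cl₂ molecule, so n(Cl₂) = 15.38 / 2 = 7.691 mol.
V = nRT/P = (7.691 × 8.314 × 298) / (143 × 10³ Pa) = 0.133 m³ = 133 L.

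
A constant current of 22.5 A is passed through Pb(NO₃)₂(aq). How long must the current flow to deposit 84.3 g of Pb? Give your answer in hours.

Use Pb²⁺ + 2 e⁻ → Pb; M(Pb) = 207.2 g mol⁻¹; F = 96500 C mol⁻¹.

n(Pb) = m/M = 84.3 / 207.2 = 0.4069 mol.
Each Pb atom requires 2 electrons, so n(e⁻) = 2 × 0.4069 = 0.8137 mol.
Q = n(e⁻)·F = 0.8137 × 96500 = 78520 C.
t = Q/I = 78520 / 22.50 A = 3490 s = 0.969 h.

0.969 h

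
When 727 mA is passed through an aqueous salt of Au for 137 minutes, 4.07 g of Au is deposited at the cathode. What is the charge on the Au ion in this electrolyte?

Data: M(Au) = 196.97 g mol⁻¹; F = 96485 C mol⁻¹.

Q = I·t = 0.7270 A × 8220.0 s = 5976 C, so n(e⁻) = 5976/96485 = 0.06194 mol.
n(Au) deposited = 4.07 / 196.97 = 0.02066 mol.
Electrons per atom = n(e⁻)/n(Au) = 0.06194 / 0.02066 = 3.00 ≈ 3, so the ion is Au³⁺.

+3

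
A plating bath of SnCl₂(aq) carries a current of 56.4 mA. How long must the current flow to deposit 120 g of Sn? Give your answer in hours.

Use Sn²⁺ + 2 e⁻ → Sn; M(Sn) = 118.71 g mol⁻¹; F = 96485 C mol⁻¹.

n(Sn) = m/M = 120 / 118.71 = 1.011 mol.
Each Sn atom requires 2 electrons, so n(e⁻) = 2 × 1.011 = 2.022 mol.
Q = n(e⁻)·F = 2.022 × 96485 = 195100 C.
t = Q/I = 195100 / 0.05640 A = 3459000 s = 961 h.

961 h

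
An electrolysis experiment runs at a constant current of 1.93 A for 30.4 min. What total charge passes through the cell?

Q = I·t = 1.930 A × 1824.0 s = 3520 C.

3520 C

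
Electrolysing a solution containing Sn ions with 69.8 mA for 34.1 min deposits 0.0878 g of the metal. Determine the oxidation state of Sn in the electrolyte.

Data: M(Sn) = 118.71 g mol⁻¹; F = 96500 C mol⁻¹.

Q = I·t = 0.06980 A × 2046.0 s = 142.8 C, so n(e⁻) = 142.8/96500 = 0.001480 mol.
n(Sn) deposited = 0.0878 / 118.71 = 0.0007396 mol.
Electrons per atom = n(e⁻)/n(Sn) = 0.001480 / 0.0007396 = 2.00 ≈ 2, so the ion is Sn²⁺.

+2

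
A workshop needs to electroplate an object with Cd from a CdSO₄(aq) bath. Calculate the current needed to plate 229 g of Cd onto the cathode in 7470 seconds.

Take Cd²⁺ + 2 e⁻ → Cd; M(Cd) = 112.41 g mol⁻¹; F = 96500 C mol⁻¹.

n(Cd) = 229 / 112.41 = 2.037 mol.
n(e⁻) = 2 × 2.037 = 4.074 mol.
Q = n(e⁻)·F = 4.074 × 96500 = 393200 C.
I = Q/t = 393200 / 7470.0 s = 52.6 A.

52.6 A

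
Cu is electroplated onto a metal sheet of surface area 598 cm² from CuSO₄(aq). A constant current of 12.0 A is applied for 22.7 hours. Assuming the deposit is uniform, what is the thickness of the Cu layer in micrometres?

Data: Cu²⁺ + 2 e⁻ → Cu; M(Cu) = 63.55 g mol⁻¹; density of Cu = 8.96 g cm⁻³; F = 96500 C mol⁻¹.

603 μm

Q = I·t = 12.00 × 81720 = 980600 C; n(e⁻) = 10.16 mol.
n(Cu) = n(e⁻)/2 = 5.081 mol, so m = 5.081 × 63.55 = 322.9 g.
Volume = m/ρ = 322.9 / 8.96 = 36.04 cm³.
Thickness = V/A = 36.04 / 598 = 0.0603 cm = 603 μm.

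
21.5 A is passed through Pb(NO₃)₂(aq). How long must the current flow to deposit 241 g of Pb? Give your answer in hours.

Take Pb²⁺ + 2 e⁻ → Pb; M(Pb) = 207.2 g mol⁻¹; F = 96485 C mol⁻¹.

2.90 h

n(Pb) = m/M = 241 / 207.2 = 1.163 mol.
Each Pb atom requires 2 electrons, so n(e⁻) = 2 × 1.163 = 2.326 mol.
Q = n(e⁻)·F = 2.326 × 96485 = 224400 C.
t = Q/I = 224400 / 21.50 A = 10440 s = 2.90 h.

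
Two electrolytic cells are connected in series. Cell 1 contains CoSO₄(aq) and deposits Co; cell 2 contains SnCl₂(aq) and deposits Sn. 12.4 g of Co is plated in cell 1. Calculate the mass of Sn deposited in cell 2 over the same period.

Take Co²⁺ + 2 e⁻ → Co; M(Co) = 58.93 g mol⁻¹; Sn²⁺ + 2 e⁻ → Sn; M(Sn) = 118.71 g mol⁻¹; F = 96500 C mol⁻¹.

n(Co) = 12.4 / 58.93 = 0.2104 mol.
Since Co²⁺ + 2 e⁻ → Co, n(e⁻) passed = 2 × 0.2104 = 0.4208 mol.
Cells in series carry the same charge, so the same 0.4208 mol of electrons passes through cell 2.
Sn²⁺ + 2 e⁻ → Sn, so n(Sn) = 0.4208 / 2 = 0.2104 mol.
m(Sn) = 0.2104 × 118.71 = 25.0 g.

25.0 g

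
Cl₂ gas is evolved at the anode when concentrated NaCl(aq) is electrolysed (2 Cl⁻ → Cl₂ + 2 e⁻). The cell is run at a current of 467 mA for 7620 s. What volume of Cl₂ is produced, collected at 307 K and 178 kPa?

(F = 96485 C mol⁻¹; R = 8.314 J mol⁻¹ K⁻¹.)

Q = I·t = 0.4670 A × 7620.0 s = 3559 C.
n(e⁻) = Q/F = 3559 / 96485 = 0.03688 mol.
2 electrons are transferred per Cl₂ molecule, so n(Cl₂) = 0.03688 / 2 = 0.01844 mol.
V = nRT/P = (0.01844 × 8.314 × 307) / (178 × 10³ Pa) = 2.64 × 10⁻⁴ m³ = 0.264 L.

0.264 L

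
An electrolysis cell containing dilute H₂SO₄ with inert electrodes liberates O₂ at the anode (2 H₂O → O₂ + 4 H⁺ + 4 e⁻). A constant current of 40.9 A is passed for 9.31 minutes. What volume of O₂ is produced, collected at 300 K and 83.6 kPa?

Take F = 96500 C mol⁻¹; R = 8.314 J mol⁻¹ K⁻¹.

1.77 L

Q = I·t = 40.90 A × 558.60 s = 22850 C.
n(e⁻) = Q/F = 22850 / 96500 = 0.2368 mol.
4 electrons are transferred per O₂ molecule, so n(O₂) = 0.2368 / 4 = 0.05919 mol.
V = nRT/P = (0.05919 × 8.314 × 300) / (83.6 × 10³ Pa) = 0.00177 m³ = 1.77 L.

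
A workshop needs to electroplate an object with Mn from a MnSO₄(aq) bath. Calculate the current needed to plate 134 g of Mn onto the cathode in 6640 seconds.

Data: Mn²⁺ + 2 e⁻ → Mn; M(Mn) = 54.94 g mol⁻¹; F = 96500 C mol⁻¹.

70.9 A

n(Mn) = 134 / 54.94 = 2.439 mol.
n(e⁻) = 2 × 2.439 = 4.878 mol.
Q = n(e⁻)·F = 4.878 × 96500 = 470700 C.
I = Q/t = 470700 / 6640.0 s = 70.9 A.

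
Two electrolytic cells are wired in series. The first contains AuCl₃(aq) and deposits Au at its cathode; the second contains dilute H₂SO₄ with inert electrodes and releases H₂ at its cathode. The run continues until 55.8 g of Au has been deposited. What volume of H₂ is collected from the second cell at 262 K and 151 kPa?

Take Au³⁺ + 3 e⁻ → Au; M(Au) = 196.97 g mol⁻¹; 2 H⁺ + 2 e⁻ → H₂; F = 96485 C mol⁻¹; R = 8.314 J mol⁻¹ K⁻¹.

n(Au) = 55.8 / 196.97 = 0.2833 mol, so n(e⁻) = 3 × 0.2833 = 0.8499 mol.
The cells are in series, so the same 0.8499 mol of electrons passes through the second cell.
2 H⁺ + 2 e⁻ → H₂ — 2 mol e⁻ per mol H₂, so n(H₂) = 0.8499/2 = 0.4249 mol.
V = nRT/P = (0.4249 × 8.314 × 262) / (151 × 10³) = 0.00613 m³ = 6.13 L.

6.13 L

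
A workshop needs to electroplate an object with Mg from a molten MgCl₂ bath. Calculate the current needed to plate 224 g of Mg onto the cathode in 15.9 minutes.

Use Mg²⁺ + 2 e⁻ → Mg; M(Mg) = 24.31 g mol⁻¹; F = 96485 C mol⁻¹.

n(Mg) = 224 / 24.31 = 9.214 mol.
n(e⁻) = 2 × 9.214 = 18.43 mol.
Q = n(e⁻)·F = 18.43 × 96485 = 1778000 C.
I = Q/t = 1778000 / 954.00 s = 1860 A.

1860 A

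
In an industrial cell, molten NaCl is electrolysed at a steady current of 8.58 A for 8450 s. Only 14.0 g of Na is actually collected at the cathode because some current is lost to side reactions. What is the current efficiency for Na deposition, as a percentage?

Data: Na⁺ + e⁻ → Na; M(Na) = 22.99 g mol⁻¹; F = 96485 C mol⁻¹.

Q = I·t = 8.580 × 8450.0 = 72500 C; n(e⁻) = 72500/96485 = 0.7514 mol.
Theoretical n(Na) = n(e⁻)/1 = 0.7514 mol, i.e. m_theo = 0.7514 × 22.99 = 17.28 g.
Efficiency = m_actual / m_theo = 14.0 / 17.28 = 81.0 %.

81.0 %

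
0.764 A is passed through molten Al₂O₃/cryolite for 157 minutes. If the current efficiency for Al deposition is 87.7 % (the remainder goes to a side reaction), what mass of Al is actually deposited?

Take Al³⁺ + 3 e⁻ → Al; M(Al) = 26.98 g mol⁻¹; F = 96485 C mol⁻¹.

0.588 g

Q = I·t = 0.7640 × 9420.0 = 7197 C.
n(e⁻) = 7197/96485 = 0.07459 mol; theoretically n(Al) = 0.07459/3 = 0.02486 mol, m_theo = 0.6708 g.
At 87.7 % efficiency, m_actual = 0.877 × 0.6708 = 0.588 g.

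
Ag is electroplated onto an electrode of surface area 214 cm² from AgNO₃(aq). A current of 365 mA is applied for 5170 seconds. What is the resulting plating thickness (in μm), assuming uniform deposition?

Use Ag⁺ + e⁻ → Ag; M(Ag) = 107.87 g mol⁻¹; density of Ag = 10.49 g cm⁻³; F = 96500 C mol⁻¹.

Q = I·t = 0.3650 × 5170.0 = 1887 C; n(e⁻) = 0.01955 mol.
n(Ag) = n(e⁻)/1 = 0.01955 mol, so m = 0.01955 × 107.87 = 2.109 g.
Volume = m/ρ = 2.109 / 10.49 = 0.2011 cm³.
Thickness = V/A = 0.2011 / 214 = 9.40 × 10⁻⁴ cm = 9.40 μm.

9.40 μm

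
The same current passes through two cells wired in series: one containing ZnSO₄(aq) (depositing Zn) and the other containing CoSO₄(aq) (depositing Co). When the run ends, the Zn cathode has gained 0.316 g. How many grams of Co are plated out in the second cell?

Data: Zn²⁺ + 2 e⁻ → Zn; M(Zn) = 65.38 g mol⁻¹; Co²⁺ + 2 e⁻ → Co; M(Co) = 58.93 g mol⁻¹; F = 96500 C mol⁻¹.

n(Zn) = 0.316 / 65.38 = 0.004833 mol.
Since Zn²⁺ + 2 e⁻ → Zn, n(e⁻) passed = 2 × 0.004833 = 0.009667 mol.
Cells in series carry the same charge, so the same 0.009667 mol of electrons passes through cell 2.
Co²⁺ + 2 e⁻ → Co, so n(Co) = 0.009667 / 2 = 0.004833 mol.
m(Co) = 0.004833 × 58.93 = 0.285 g.

0.285 g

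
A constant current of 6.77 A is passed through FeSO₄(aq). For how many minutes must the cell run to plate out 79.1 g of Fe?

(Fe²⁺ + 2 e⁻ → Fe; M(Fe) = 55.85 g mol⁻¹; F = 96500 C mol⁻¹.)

n(Fe) = m/M = 79.1 / 55.85 = 1.416 mol.
Each Fe atom requires 2 electrons, so n(e⁻) = 2 × 1.416 = 2.833 mol.
Q = n(e⁻)·F = 2.833 × 96500 = 273300 C.
t = Q/I = 273300 / 6.770 A = 40380 s = 673 min.

673 min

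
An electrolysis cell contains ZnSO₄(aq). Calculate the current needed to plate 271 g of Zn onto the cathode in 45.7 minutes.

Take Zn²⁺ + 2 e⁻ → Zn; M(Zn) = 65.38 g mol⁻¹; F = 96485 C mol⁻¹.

n(Zn) = 271 / 65.38 = 4.145 mol.
n(e⁻) = 2 × 4.145 = 8.290 mol.
Q = n(e⁻)·F = 8.290 × 96485 = 799900 C.
I = Q/t = 799900 / 2742.0 s = 292 A.

292 A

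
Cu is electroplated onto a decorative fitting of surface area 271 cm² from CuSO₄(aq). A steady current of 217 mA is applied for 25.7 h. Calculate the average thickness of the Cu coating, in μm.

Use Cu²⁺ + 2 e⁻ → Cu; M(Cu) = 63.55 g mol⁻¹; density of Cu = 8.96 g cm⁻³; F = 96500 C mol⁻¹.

Q = I·t = 0.2170 × 92520 = 20080 C; n(e⁻) = 0.2081 mol.
n(Cu) = n(e⁻)/2 = 0.1040 mol, so m = 0.1040 × 63.55 = 6.611 g.
Volume = m/ρ = 6.611 / 8.96 = 0.7378 cm³.
Thickness = V/A = 0.7378 / 271 = 0.00272 cm = 27.2 μm.

27.2 μm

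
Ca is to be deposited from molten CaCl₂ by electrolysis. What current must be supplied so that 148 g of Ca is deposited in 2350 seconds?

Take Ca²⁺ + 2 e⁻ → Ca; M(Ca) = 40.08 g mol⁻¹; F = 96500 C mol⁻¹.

n(Ca) = 148 / 40.08 = 3.693 mol.
n(e⁻) = 2 × 3.693 = 7.385 mol.
Q = n(e⁻)·F = 7.385 × 96500 = 712700 C.
I = Q/t = 712700 / 2350.0 s = 303 A.

303 A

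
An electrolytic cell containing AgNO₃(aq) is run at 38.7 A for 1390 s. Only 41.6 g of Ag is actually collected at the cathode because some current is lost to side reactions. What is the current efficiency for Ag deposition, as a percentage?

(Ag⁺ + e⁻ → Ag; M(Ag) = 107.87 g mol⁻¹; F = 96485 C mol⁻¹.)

Q = I·t = 38.70 × 1390.0 = 53790 C; n(e⁻) = 53790/96485 = 0.5575 mol.
Theoretical n(Ag) = n(e⁻)/1 = 0.5575 mol, i.e. m_theo = 0.5575 × 107.87 = 60.14 g.
Efficiency = m_actual / m_theo = 41.6 / 60.14 = 69.2 %.

69.2 %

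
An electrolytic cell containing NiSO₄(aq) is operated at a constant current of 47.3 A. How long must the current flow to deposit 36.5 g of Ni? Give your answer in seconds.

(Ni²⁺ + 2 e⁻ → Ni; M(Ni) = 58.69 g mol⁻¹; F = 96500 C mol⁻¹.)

n(Ni) = m/M = 36.5 / 58.69 = 0.6219 mol.
Each Ni atom requires 2 electrons, so n(e⁻) = 2 × 0.6219 = 1.244 mol.
Q = n(e⁻)·F = 1.244 × 96500 = 120000 C.
t = Q/I = 120000 / 47.30 A = 2538 s.

2540 s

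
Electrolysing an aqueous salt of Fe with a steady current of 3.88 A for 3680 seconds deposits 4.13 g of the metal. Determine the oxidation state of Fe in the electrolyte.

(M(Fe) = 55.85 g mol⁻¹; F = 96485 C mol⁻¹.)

Q = I·t = 3.880 A × 3680.0 s = 14280 C, so n(e⁻) = 14280/96485 = 0.1480 mol.
n(Fe) deposited = 4.13 / 55.85 = 0.07395 mol.
Electrons per atom = n(e⁻)/n(Fe) = 0.1480 / 0.07395 = 2.00 ≈ 2, so the ion is Fe²⁺.

+2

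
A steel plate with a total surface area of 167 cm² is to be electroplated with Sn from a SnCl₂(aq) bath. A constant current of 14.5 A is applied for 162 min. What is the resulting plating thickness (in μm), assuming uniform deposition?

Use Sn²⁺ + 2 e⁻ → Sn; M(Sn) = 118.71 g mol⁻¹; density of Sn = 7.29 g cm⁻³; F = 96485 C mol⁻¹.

712 μm

Q = I·t = 14.50 × 9720.0 = 140900 C; n(e⁻) = 1.461 mol.
n(Sn) = n(e⁻)/2 = 0.7304 mol, so m = 0.7304 × 118.71 = 86.70 g.
Volume = m/ρ = 86.70 / 7.29 = 11.89 cm³.
Thickness = V/A = 11.89 / 167 = 0.0712 cm = 712 μm.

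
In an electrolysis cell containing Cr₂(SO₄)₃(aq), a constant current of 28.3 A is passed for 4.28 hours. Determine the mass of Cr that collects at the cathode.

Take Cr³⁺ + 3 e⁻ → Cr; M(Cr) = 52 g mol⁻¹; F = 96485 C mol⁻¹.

78.3 g

Q = I·t = 28.30 A × 15408 s = 436000 C.
n(e⁻) = Q/F = 436000 / 96485 = 4.519 mol.
Cr³⁺ + 3 e⁻ → Cr, so n(Cr) = n(e⁻)/3 = 1.506 mol.
m = n·M = 1.506 × 52 = 78.3 g.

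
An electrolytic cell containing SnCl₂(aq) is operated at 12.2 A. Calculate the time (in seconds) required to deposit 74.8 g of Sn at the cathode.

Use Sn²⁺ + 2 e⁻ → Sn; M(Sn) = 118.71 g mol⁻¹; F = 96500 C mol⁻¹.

n(Sn) = m/M = 74.8 / 118.71 = 0.6301 mol.
Each Sn atom requires 2 electrons, so n(e⁻) = 2 × 0.6301 = 1.260 mol.
Q = n(e⁻)·F = 1.260 × 96500 = 121600 C.
t = Q/I = 121600 / 12.20 A = 9968 s.

9970 s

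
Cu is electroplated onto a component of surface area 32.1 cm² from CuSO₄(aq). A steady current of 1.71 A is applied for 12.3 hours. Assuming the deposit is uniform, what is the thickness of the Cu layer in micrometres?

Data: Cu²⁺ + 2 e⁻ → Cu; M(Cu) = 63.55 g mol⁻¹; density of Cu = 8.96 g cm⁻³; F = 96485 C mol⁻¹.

Q = I·t = 1.710 × 44280 = 75720 C; n(e⁻) = 0.7848 mol.
n(Cu) = n(e⁻)/2 = 0.3924 mol, so m = 0.3924 × 63.55 = 24.94 g.
Volume = m/ρ = 24.94 / 8.96 = 2.783 cm³.
Thickness = V/A = 2.783 / 32.1 = 0.0867 cm = 867 μm.

867 μm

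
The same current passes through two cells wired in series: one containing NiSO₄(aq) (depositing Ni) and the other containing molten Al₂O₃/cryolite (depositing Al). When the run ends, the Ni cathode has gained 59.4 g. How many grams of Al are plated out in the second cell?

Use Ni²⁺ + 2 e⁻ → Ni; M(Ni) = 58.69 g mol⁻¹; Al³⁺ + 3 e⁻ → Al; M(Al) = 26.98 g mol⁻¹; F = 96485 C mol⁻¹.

18.2 g

n(Ni) = 59.4 / 58.69 = 1.012 mol.
Since Ni²⁺ + 2 e⁻ → Ni, n(e⁻) passed = 2 × 1.012 = 2.024 mol.
Cells in series carry the same charge, so the same 2.024 mol of electrons passes through cell 2.
Al³⁺ + 3 e⁻ → Al, so n(Al) = 2.024 / 3 = 0.6747 mol.
m(Al) = 0.6747 × 26.98 = 18.2 g.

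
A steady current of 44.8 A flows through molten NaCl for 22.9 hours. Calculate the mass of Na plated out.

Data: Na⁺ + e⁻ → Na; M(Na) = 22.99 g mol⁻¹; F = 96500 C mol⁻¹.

Q = I·t = 44.80 A × 82440 s = 3693000 C.
n(e⁻) = Q/F = 3693000 / 96500 = 38.27 mol.
Na⁺ + e⁻ → Na, so n(Na) = n(e⁻)/1 = 38.27 mol.
m = n·M = 38.27 × 22.99 = 880 g.

880 g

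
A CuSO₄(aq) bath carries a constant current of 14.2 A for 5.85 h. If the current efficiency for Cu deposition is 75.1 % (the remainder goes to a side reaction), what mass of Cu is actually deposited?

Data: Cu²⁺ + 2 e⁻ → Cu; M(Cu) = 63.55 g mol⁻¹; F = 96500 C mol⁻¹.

Q = I·t = 14.20 × 21060 = 299100 C.
n(e⁻) = 299100/96500 = 3.099 mol; theoretically n(Cu) = 3.099/2 = 1.549 mol, m_theo = 98.47 g.
At 75.1 % efficiency, m_actual = 0.751 × 98.47 = 74.0 g.

74.0 g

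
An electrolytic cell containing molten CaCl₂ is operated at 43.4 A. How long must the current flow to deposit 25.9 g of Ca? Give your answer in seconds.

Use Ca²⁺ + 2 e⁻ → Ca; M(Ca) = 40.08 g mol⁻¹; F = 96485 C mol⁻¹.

n(Ca) = m/M = 25.9 / 40.08 = 0.6462 mol.
Each Ca atom requires 2 electrons, so n(e⁻) = 2 × 0.6462 = 1.292 mol.
Q = n(e⁻)·F = 1.292 × 96485 = 124700 C.
t = Q/I = 124700 / 43.40 A = 2873 s.

2870 s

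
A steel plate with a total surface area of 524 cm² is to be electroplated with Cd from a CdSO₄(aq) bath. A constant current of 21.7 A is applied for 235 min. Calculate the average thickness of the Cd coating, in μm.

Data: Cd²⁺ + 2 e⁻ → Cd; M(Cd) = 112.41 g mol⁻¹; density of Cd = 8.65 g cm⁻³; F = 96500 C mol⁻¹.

393 μm

Q = I·t = 21.70 × 14100 = 306000 C; n(e⁻) = 3.171 mol.
n(Cd) = n(e⁻)/2 = 1.585 mol, so m = 1.585 × 112.41 = 178.2 g.
Volume = m/ρ = 178.2 / 8.65 = 20.60 cm³.
Thickness = V/A = 20.60 / 524 = 0.0393 cm = 393 μm.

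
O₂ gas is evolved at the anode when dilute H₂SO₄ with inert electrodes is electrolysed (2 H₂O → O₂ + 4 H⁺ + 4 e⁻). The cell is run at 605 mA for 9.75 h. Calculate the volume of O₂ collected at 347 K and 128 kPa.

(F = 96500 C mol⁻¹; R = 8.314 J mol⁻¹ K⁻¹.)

1.24 L

Q = I·t = 0.6050 A × 35100 s = 21240 C.
n(e⁻) = Q/F = 21240 / 96500 = 0.2201 mol.
4 electrons are transferred per O₂ molecule, so n(O₂) = 0.2201 / 4 = 0.05501 mol.
V = nRT/P = (0.05501 × 8.314 × 347) / (128 × 10³ Pa) = 0.00124 m³ = 1.24 L.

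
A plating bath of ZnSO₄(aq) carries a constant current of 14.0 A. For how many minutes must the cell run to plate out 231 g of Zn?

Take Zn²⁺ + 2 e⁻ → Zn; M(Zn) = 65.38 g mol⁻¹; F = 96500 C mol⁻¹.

812 min

n(Zn) = m/M = 231 / 65.38 = 3.533 mol.
Each Zn atom requires 2 electrons, so n(e⁻) = 2 × 3.533 = 7.066 mol.
Q = n(e⁻)·F = 7.066 × 96500 = 681900 C.
t = Q/I = 681900 / 14.00 A = 48710 s = 812 min.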